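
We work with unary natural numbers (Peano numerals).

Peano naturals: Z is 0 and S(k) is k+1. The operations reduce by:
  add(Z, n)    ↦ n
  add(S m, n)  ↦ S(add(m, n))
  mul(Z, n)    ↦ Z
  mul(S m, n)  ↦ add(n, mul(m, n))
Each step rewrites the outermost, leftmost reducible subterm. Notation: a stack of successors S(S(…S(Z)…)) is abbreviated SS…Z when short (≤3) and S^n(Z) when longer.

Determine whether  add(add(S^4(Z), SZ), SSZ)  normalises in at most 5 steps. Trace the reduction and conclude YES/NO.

Answer: NO — after 5 steps the term is S(S(add(S(add(SZ, SZ)), SSZ))), not yet normal

Working:
  start: add(add(S^4(Z), SZ), SSZ)
  [1] add(S(add(SSSZ, SZ)), SSZ)
  [2] S(add(add(SSSZ, SZ), SSZ))
  [3] S(add(S(add(SSZ, SZ)), SSZ))
  [4] S(S(add(add(SSZ, SZ), SSZ)))
  [5] S(S(add(S(add(SZ, SZ)), SSZ)))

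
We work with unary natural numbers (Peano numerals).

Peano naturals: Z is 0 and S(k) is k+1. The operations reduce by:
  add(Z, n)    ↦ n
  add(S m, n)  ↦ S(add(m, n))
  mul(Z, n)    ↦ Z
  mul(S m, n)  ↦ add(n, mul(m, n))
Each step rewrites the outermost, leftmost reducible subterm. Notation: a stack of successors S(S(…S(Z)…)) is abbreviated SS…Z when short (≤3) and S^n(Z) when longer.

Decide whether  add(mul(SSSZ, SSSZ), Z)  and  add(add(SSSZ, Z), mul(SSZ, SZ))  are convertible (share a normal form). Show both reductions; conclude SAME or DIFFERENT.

Term A:
  start: add(mul(SSSZ, SSSZ), Z)
  →1  add(add(SSSZ, mul(SSZ, SSSZ)), Z)
  →2  add(S(add(SSZ, mul(SSZ, SSSZ))), Z)
  →3  S(add(add(SSZ, mul(SSZ, SSSZ)), Z))
  →4  S(add(S(add(SZ, mul(SSZ, SSSZ))), Z))
  →5  S(S(add(add(SZ, mul(SSZ, SSSZ)), Z)))
  →6  S(S(add(S(add(Z, mul(SSZ, SSSZ))), Z)))
  →7  S(S(S(add(add(Z, mul(SSZ, SSSZ)), Z))))
  →8  S(S(S(add(mul(SSZ, SSSZ), Z))))
  →9  S(S(S(add(add(SSSZ, mul(SZ, SSSZ)), Z))))
  →10  S(S(S(add(S(add(SSZ, mul(SZ, SSSZ))), Z))))
  →11  S(S(S(S(add(add(SSZ, mul(SZ, SSSZ)), Z)))))
  →12  S(S(S(S(add(S(add(SZ, mul(SZ, SSSZ))), Z)))))
  →13  S(S(S(S(S(add(add(SZ, mul(SZ, SSSZ)), Z))))))
  →14  S(S(S(S(S(add(S(add(Z, mul(SZ, SSSZ))), Z))))))
  →15  S(S(S(S(S(S(add(add(Z, mul(SZ, SSSZ)), Z)))))))
  →16  S(S(S(S(S(S(add(mul(SZ, SSSZ), Z)))))))
  →17  S(S(S(S(S(S(add(add(SSSZ, mul(Z, SSSZ)), Z)))))))
  →18  S(S(S(S(S(S(add(S(add(SSZ, mul(Z, SSSZ))), Z)))))))
  →19  S(S(S(S(S(S(S(add(add(SSZ, mul(Z, SSSZ)), Z))))))))
  →20  S(S(S(S(S(S(S(add(S(add(SZ, mul(Z, SSSZ))), Z))))))))
  →21  S(S(S(S(S(S(S(S(add(add(SZ, mul(Z, SSSZ)), Z)))))))))
  →22  S(S(S(S(S(S(S(S(add(S(add(Z, mul(Z, SSSZ))), Z)))))))))
  →23  S(S(S(S(S(S(S(S(S(add(add(Z, mul(Z, SSSZ)), Z))))))))))
  →24  S(S(S(S(S(S(S(S(S(add(mul(Z, SSSZ), Z))))))))))
  →25  S(S(S(S(S(S(S(S(S(add(Z, Z))))))))))
  →26  S^9(Z)

Term B:
  start: add(add(SSSZ, Z), mul(SSZ, SZ))
  →1  add(S(add(SSZ, Z)), mul(SSZ, SZ))
  →2  S(add(add(SSZ, Z), mul(SSZ, SZ)))
  →3  S(add(S(add(SZ, Z)), mul(SSZ, SZ)))
  →4  S(S(add(add(SZ, Z), mul(SSZ, SZ))))
  →5  S(S(add(S(add(Z, Z)), mul(SSZ, SZ))))
  →6  S(S(S(add(add(Z, Z), mul(SSZ, SZ)))))
  →7  S(S(S(add(Z, mul(SSZ, SZ)))))
  →8  S(S(S(mul(SSZ, SZ))))
  →9  S(S(S(add(SZ, mul(SZ, SZ)))))
  →10  S(S(S(S(add(Z, mul(SZ, SZ))))))
  →11  S(S(S(S(mul(SZ, SZ)))))
  →12  S(S(S(S(add(SZ, mul(Z, SZ))))))
  →13  S(S(S(S(S(add(Z, mul(Z, SZ)))))))
  →14  S(S(S(S(S(mul(Z, SZ))))))
  →15  S^5(Z)

Answer: DIFFERENT — A ⇓ S^9(Z), B ⇓ S^5(Z)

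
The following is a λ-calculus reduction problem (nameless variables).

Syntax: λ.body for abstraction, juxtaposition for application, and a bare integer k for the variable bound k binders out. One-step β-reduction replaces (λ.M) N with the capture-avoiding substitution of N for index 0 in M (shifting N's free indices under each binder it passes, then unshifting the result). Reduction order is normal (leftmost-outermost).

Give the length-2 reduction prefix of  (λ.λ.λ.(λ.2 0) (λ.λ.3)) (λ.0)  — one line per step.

Answer: after 2 steps: λ.λ.1 (λ.λ.3)

Derivation:
  start: (λ.λ.λ.(λ.2 0) (λ.λ.3)) (λ.0)
  step 1: λ.λ.(λ.2 0) (λ.λ.3)
  step 2: λ.λ.1 (λ.λ.3)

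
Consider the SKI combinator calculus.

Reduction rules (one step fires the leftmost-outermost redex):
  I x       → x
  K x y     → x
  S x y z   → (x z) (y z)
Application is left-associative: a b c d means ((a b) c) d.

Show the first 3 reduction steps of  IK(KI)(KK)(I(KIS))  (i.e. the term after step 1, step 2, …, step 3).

  start: IK(KI)(KK)(I(KIS))
  step 1: K(KI)(KK)(I(KIS))
  step 2: KI(I(KIS))
  step 3: I

Answer: after 3 steps: I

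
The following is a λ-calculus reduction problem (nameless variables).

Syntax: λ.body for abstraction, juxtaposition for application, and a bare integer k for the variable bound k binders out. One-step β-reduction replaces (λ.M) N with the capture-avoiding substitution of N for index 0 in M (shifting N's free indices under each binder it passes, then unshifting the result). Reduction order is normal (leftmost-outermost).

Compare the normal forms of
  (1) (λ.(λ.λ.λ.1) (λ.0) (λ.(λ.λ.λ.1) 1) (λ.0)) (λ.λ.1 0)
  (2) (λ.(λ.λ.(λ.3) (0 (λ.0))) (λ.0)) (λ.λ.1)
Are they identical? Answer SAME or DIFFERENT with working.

Answer: SAME — A ⇓ λ.λ.λ.1, B ⇓ λ.λ.λ.1

Reduction:
Term A:
  start: (λ.(λ.λ.λ.1) (λ.0) (λ.(λ.λ.λ.1) 1) (λ.0)) (λ.λ.1 0)
  →1  (λ.λ.λ.1) (λ.0) (λ.(λ.λ.λ.1) (λ.λ.1 0)) (λ.0)
  →2  (λ.λ.1) (λ.(λ.λ.λ.1) (λ.λ.1 0)) (λ.0)
  →3  (λ.λ.(λ.λ.λ.1) (λ.λ.1 0)) (λ.0)
  →4  λ.(λ.λ.λ.1) (λ.λ.1 0)
  →5  λ.λ.λ.1

Term B:
  start: (λ.(λ.λ.(λ.3) (0 (λ.0))) (λ.0)) (λ.λ.1)
  →1  (λ.λ.(λ.λ.λ.1) (0 (λ.0))) (λ.0)
  →2  λ.(λ.λ.λ.1) (0 (λ.0))
  →3  λ.λ.λ.1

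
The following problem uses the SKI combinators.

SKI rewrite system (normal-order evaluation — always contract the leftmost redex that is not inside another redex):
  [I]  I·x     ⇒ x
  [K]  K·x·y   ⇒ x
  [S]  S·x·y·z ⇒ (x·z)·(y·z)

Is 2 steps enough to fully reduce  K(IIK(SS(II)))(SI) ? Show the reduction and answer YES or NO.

Answer: NO — after 2 steps the term is IK(SS(II)), not yet normal

Reduction:
  start: K(IIK(SS(II)))(SI)
  →1  IIK(SS(II))
  →2  IK(SS(II))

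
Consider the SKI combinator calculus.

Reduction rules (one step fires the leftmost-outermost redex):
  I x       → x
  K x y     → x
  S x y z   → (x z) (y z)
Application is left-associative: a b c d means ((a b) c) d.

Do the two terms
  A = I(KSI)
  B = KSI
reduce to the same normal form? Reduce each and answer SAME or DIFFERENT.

Answer: SAME — A ⇓ S, B ⇓ S

Working:
Term A:
  start: I(KSI)
  step 1: KSI
  step 2: S

Term B:
  start: KSI
  step 1: S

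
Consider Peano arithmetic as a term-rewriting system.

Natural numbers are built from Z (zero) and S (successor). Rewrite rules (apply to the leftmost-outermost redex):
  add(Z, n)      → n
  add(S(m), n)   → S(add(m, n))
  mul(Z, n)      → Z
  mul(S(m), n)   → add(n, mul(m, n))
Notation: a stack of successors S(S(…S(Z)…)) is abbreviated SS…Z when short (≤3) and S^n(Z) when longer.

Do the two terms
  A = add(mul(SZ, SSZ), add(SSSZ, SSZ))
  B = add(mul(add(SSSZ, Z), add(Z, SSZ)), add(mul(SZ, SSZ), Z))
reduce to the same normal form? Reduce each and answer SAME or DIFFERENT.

Answer: DIFFERENT — A ⇓ S^7(Z), B ⇓ S^8(Z)

Reduction:
Term A:
  start: add(mul(SZ, SSZ), add(SSSZ, SSZ))
  [1] add(add(SSZ, mul(Z, SSZ)), add(SSSZ, SSZ))
  [2] add(S(add(SZ, mul(Z, SSZ))), add(SSSZ, SSZ))
  [3] S(add(add(SZ, mul(Z, SSZ)), add(SSSZ, SSZ)))
  [4] S(add(S(add(Z, mul(Z, SSZ))), add(SSSZ, SSZ)))
  [5] S(S(add(add(Z, mul(Z, SSZ)), add(SSSZ, SSZ))))
  [6] S(S(add(mul(Z, SSZ), add(SSSZ, SSZ))))
  [7] S(S(add(Z, add(SSSZ, SSZ))))
  [8] S(S(add(SSSZ, SSZ)))
  [9] S(S(S(add(SSZ, SSZ))))
  [10] S(S(S(S(add(SZ, SSZ)))))
  [11] S(S(S(S(S(add(Z, SSZ))))))
  [12] S^7(Z)

Term B:
  start: add(mul(add(SSSZ, Z), add(Z, SSZ)), add(mul(SZ, SSZ), Z))
  [1] add(mul(S(add(SSZ, Z)), add(Z, SSZ)), add(mul(SZ, SSZ), Z))
  [2] add(add(add(Z, SSZ), mul(add(SSZ, Z), add(Z, SSZ))), add(mul(SZ, SSZ), Z))
  [3] add(add(SSZ, mul(add(SSZ, Z), add(Z, SSZ))), add(mul(SZ, SSZ), Z))
  [4] add(S(add(SZ, mul(add(SSZ, Z), add(Z, SSZ)))), add(mul(SZ, SSZ), Z))
  [5] S(add(add(SZ, mul(add(SSZ, Z), add(Z, SSZ))), add(mul(SZ, SSZ), Z)))
  [6] S(add(S(add(Z, mul(add(SSZ, Z), add(Z, SSZ)))), add(mul(SZ, SSZ), Z)))
  [7] S(S(add(add(Z, mul(add(SSZ, Z), add(Z, SSZ))), add(mul(SZ, SSZ), Z))))
  [8] S(S(add(mul(add(SSZ, Z), add(Z, SSZ)), add(mul(SZ, SSZ), Z))))
  [9] S(S(add(mul(S(add(SZ, Z)), add(Z, SSZ)), add(mul(SZ, SSZ), Z))))
  [10] S(S(add(add(add(Z, SSZ), mul(add(SZ, Z), add(Z, SSZ))), add(mul(SZ, SSZ), Z))))
  [11] S(S(add(add(SSZ, mul(add(SZ, Z), add(Z, SSZ))), add(mul(SZ, SSZ), Z))))
  [12] S(S(add(S(add(SZ, mul(add(SZ, Z), add(Z, SSZ)))), add(mul(SZ, SSZ), Z))))
  [13] S(S(S(add(add(SZ, mul(add(SZ, Z), add(Z, SSZ))), add(mul(SZ, SSZ), Z)))))
  [14] S(S(S(add(S(add(Z, mul(add(SZ, Z), add(Z, SSZ)))), add(mul(SZ, SSZ), Z)))))
  [15] S(S(S(S(add(add(Z, mul(add(SZ, Z), add(Z, SSZ))), add(mul(SZ, SSZ), Z))))))
  [16] S(S(S(S(add(mul(add(SZ, Z), add(Z, SSZ)), add(mul(SZ, SSZ), Z))))))
  [17] S(S(S(S(add(mul(S(add(Z, Z)), add(Z, SSZ)), add(mul(SZ, SSZ), Z))))))
  [18] S(S(S(S(add(add(add(Z, SSZ), mul(add(Z, Z), add(Z, SSZ))), add(mul(SZ, SSZ), Z))))))
  [19] S(S(S(S(add(add(SSZ, mul(add(Z, Z), add(Z, SSZ))), add(mul(SZ, SSZ), Z))))))
  [20] S(S(S(S(add(S(add(SZ, mul(add(Z, Z), add(Z, SSZ)))), add(mul(SZ, SSZ), Z))))))
  [21] S(S(S(S(S(add(add(SZ, mul(add(Z, Z), add(Z, SSZ))), add(mul(SZ, SSZ), Z)))))))
  [22] S(S(S(S(S(add(S(add(Z, mul(add(Z, Z), add(Z, SSZ)))), add(mul(SZ, SSZ), Z)))))))
  [23] S(S(S(S(S(S(add(add(Z, mul(add(Z, Z), add(Z, SSZ))), add(mul(SZ, SSZ), Z))))))))
  [24] S(S(S(S(S(S(add(mul(add(Z, Z), add(Z, SSZ)), add(mul(SZ, SSZ), Z))))))))
  [25] S(S(S(S(S(S(add(mul(Z, add(Z, SSZ)), add(mul(SZ, SSZ), Z))))))))
  [26] S(S(S(S(S(S(add(Z, add(mul(SZ, SSZ), Z))))))))
  [27] S(S(S(S(S(S(add(mul(SZ, SSZ), Z)))))))
  [28] S(S(S(S(S(S(add(add(SSZ, mul(Z, SSZ)), Z)))))))
  [29] S(S(S(S(S(S(add(S(add(SZ, mul(Z, SSZ))), Z)))))))
  [30] S(S(S(S(S(S(S(add(add(SZ, mul(Z, SSZ)), Z))))))))
  [31] S(S(S(S(S(S(S(add(S(add(Z, mul(Z, SSZ))), Z))))))))
  [32] S(S(S(S(S(S(S(S(add(add(Z, mul(Z, SSZ)), Z)))))))))
  [33] S(S(S(S(S(S(S(S(add(mul(Z, SSZ), Z)))))))))
  [34] S(S(S(S(S(S(S(S(add(Z, Z)))))))))
  [35] S^8(Z)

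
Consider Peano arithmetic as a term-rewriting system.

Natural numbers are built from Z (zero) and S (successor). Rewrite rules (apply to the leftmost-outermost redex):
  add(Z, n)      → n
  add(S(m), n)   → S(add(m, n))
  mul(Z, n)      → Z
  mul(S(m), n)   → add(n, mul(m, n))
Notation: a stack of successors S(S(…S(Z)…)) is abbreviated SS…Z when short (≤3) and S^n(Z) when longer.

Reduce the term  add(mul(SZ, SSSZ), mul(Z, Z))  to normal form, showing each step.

  start: add(mul(SZ, SSSZ), mul(Z, Z))
  →1  add(add(SSSZ, mul(Z, SSSZ)), mul(Z, Z))
  →2  add(S(add(SSZ, mul(Z, SSSZ))), mul(Z, Z))
  →3  S(add(add(SSZ, mul(Z, SSSZ)), mul(Z, Z)))
  →4  S(add(S(add(SZ, mul(Z, SSSZ))), mul(Z, Z)))
  →5  S(S(add(add(SZ, mul(Z, SSSZ)), mul(Z, Z))))
  →6  S(S(add(S(add(Z, mul(Z, SSSZ))), mul(Z, Z))))
  →7  S(S(S(add(add(Z, mul(Z, SSSZ)), mul(Z, Z)))))
  →8  S(S(S(add(mul(Z, SSSZ), mul(Z, Z)))))
  →9  S(S(S(add(Z, mul(Z, Z)))))
  →10  S(S(S(mul(Z, Z))))
  →11  SSSZ

Answer: normal form = SSSZ  (in 11 steps)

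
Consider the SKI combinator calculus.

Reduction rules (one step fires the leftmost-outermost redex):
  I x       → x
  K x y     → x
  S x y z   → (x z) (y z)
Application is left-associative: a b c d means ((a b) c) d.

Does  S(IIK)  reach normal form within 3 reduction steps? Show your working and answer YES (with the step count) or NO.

  start: S(IIK)
  step 1: S(IK)
  step 2: SK

Answer: YES — reaches normal form SK in 2 ≤ 3 steps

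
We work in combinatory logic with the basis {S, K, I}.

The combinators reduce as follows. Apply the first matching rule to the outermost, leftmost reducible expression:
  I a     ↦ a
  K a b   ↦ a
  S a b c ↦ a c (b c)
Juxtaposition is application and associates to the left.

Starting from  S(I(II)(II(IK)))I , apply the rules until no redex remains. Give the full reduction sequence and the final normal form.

Answer: normal form = SKI  (in 6 steps)

Derivation:
  start: S(I(II)(II(IK)))I
  step 1: S(II(II(IK)))I
  step 2: S(I(II(IK)))I
  step 3: S(II(IK))I
  step 4: S(I(IK))I
  step 5: S(IK)I
  step 6: SKI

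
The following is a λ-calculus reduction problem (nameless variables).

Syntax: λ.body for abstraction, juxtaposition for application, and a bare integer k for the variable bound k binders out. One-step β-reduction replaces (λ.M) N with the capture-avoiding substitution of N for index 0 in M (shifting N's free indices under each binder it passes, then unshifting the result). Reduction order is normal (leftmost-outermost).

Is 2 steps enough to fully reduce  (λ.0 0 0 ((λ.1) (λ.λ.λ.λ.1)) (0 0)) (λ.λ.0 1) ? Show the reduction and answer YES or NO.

  start: (λ.0 0 0 ((λ.1) (λ.λ.λ.λ.1)) (0 0)) (λ.λ.0 1)
  →1  (λ.λ.0 1) (λ.λ.0 1) (λ.λ.0 1) ((λ.λ.λ.0 1) (λ.λ.λ.λ.1)) ((λ.λ.0 1) (λ.λ.0 1))
  →2  (λ.0 (λ.λ.0 1)) (λ.λ.0 1) ((λ.λ.λ.0 1) (λ.λ.λ.λ.1)) ((λ.λ.0 1) (λ.λ.0 1))

Answer: NO — after 2 steps the term is (λ.0 (λ.λ.0 1)) (λ.λ.0 1) ((λ.λ.λ.0 1) (λ.λ.λ.λ.1)) ((λ.λ.0 1) (λ.λ.0 1)), not yet normal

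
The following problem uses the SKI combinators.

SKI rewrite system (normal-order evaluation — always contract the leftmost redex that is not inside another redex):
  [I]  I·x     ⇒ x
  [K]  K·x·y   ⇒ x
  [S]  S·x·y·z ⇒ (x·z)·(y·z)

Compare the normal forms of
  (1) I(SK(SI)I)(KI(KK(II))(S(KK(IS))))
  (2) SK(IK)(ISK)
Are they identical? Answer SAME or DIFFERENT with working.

Term A:
  start: I(SK(SI)I)(KI(KK(II))(S(KK(IS))))
  →1  SK(SI)I(KI(KK(II))(S(KK(IS))))
  →2  KI(SII)(KI(KK(II))(S(KK(IS))))
  →3  I(KI(KK(II))(S(KK(IS))))
  →4  KI(KK(II))(S(KK(IS)))
  →5  I(S(KK(IS)))
  →6  S(KK(IS))
  →7  SK

Term B:
  start: SK(IK)(ISK)
  →1  K(ISK)(IK(ISK))
  →2  ISK
  →3  SK

Answer: SAME — A ⇓ SK, B ⇓ SK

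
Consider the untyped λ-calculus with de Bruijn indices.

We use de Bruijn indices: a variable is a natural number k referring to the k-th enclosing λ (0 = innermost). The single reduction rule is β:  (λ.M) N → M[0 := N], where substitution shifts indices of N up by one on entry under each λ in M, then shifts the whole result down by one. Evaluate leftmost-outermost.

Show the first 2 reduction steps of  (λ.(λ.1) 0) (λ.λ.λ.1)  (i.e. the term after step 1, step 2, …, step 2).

  start: (λ.(λ.1) 0) (λ.λ.λ.1)
  step 1: (λ.λ.λ.λ.1) (λ.λ.λ.1)
  step 2: λ.λ.λ.1

Answer: after 2 steps: λ.λ.λ.1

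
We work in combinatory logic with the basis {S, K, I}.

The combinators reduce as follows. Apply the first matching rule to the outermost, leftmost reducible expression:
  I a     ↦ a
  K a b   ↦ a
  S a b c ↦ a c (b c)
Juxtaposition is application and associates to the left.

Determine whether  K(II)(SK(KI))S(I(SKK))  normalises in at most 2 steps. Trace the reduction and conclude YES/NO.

  start: K(II)(SK(KI))S(I(SKK))
  →1  IIS(I(SKK))
  →2  IS(I(SKK))

Answer: NO — after 2 steps the term is IS(I(SKK)), not yet normal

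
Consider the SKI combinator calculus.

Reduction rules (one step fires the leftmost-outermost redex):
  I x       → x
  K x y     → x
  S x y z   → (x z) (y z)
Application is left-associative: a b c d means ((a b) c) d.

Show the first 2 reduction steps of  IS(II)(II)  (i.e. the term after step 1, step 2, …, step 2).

  start: IS(II)(II)
  →1  S(II)(II)
  →2  SI(II)

Answer: after 2 steps: SI(II)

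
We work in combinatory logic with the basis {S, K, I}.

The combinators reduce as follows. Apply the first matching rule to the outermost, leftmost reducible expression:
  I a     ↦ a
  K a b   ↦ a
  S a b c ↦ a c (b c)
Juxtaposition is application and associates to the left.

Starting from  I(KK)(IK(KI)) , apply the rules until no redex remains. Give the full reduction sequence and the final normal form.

  start: I(KK)(IK(KI))
  →1  KK(IK(KI))
  →2  K

Answer: normal form = K  (in 2 steps)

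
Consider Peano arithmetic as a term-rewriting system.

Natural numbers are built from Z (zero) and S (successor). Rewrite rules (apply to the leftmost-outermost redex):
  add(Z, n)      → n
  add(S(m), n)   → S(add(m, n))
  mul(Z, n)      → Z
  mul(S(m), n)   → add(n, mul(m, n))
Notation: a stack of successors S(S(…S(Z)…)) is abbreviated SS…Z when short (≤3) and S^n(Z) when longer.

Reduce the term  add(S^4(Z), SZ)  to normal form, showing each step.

  start: add(S^4(Z), SZ)
  →1  S(add(SSSZ, SZ))
  →2  S(S(add(SSZ, SZ)))
  →3  S(S(S(add(SZ, SZ))))
  →4  S(S(S(S(add(Z, SZ)))))
  →5  S^5(Z)

Answer: normal form = S^5(Z)  (in 5 steps)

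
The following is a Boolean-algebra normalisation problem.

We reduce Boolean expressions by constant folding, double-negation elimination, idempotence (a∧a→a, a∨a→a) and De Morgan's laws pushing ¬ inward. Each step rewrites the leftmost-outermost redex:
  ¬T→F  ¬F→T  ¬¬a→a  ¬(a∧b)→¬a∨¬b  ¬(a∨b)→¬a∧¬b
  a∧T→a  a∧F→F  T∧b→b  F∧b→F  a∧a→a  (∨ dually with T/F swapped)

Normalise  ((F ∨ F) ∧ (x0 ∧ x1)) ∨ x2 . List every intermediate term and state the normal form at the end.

Answer: normal form = x2  (in 3 steps)

Derivation:
  start: ((F ∨ F) ∧ (x0 ∧ x1)) ∨ x2
  [1] (F ∧ (x0 ∧ x1)) ∨ x2
  [2] F ∨ x2
  [3] x2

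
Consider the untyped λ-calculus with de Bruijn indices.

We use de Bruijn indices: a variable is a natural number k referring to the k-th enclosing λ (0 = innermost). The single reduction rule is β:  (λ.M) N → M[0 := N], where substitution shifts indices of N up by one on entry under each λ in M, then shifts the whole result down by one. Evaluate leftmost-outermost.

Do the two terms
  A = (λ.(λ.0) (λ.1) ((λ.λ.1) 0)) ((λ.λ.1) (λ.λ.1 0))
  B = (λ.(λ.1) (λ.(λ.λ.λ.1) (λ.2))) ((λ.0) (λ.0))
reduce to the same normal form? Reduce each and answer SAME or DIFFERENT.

Term A:
  start: (λ.(λ.0) (λ.1) ((λ.λ.1) 0)) ((λ.λ.1) (λ.λ.1 0))
  [1] (λ.0) (λ.(λ.λ.1) (λ.λ.1 0)) ((λ.λ.1) ((λ.λ.1) (λ.λ.1 0)))
  [2] (λ.(λ.λ.1) (λ.λ.1 0)) ((λ.λ.1) ((λ.λ.1) (λ.λ.1 0)))
  [3] (λ.λ.1) (λ.λ.1 0)
  [4] λ.λ.λ.1 0

Term B:
  start: (λ.(λ.1) (λ.(λ.λ.λ.1) (λ.2))) ((λ.0) (λ.0))
  [1] (λ.(λ.0) (λ.0)) (λ.(λ.λ.λ.1) (λ.(λ.0) (λ.0)))
  [2] (λ.0) (λ.0)
  [3] λ.0

Answer: DIFFERENT — A ⇓ λ.λ.λ.1 0, B ⇓ λ.0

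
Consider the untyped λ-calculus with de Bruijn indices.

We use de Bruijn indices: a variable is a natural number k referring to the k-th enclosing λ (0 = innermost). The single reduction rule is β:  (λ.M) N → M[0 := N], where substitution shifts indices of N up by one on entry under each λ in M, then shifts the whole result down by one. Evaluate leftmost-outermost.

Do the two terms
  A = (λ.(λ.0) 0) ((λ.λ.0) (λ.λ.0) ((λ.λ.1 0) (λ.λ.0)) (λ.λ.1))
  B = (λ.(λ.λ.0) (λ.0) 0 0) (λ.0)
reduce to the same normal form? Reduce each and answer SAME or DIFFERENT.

Term A:
  start: (λ.(λ.0) 0) ((λ.λ.0) (λ.λ.0) ((λ.λ.1 0) (λ.λ.0)) (λ.λ.1))
  [1] (λ.0) ((λ.λ.0) (λ.λ.0) ((λ.λ.1 0) (λ.λ.0)) (λ.λ.1))
  [2] (λ.λ.0) (λ.λ.0) ((λ.λ.1 0) (λ.λ.0)) (λ.λ.1)
  [3] (λ.0) ((λ.λ.1 0) (λ.λ.0)) (λ.λ.1)
  [4] (λ.λ.1 0) (λ.λ.0) (λ.λ.1)
  [5] (λ.(λ.λ.0) 0) (λ.λ.1)
  [6] (λ.λ.0) (λ.λ.1)
  [7] λ.0

Term B:
  start: (λ.(λ.λ.0) (λ.0) 0 0) (λ.0)
  [1] (λ.λ.0) (λ.0) (λ.0) (λ.0)
  [2] (λ.0) (λ.0) (λ.0)
  [3] (λ.0) (λ.0)
  [4] λ.0

Answer: SAME — A ⇓ λ.0, B ⇓ λ.0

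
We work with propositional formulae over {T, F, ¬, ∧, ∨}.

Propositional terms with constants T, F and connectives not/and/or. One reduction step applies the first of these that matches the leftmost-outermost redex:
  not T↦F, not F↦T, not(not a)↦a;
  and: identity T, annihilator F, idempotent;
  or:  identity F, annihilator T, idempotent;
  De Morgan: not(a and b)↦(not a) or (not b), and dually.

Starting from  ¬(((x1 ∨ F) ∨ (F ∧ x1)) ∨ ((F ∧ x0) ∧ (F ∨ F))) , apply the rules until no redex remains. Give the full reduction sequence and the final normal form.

  start: ¬(((x1 ∨ F) ∨ (F ∧ x1)) ∨ ((F ∧ x0) ∧ (F ∨ F)))
  step 1: ¬((x1 ∨ F) ∨ (F ∧ x1)) ∧ ¬((F ∧ x0) ∧ (F ∨ F))
  step 2: (¬(x1 ∨ F) ∧ ¬(F ∧ x1)) ∧ ¬((F ∧ x0) ∧ (F ∨ F))
  step 3: ((¬x1 ∧ ¬F) ∧ ¬(F ∧ x1)) ∧ ¬((F ∧ x0) ∧ (F ∨ F))
  step 4: ((¬x1 ∧ T) ∧ ¬(F ∧ x1)) ∧ ¬((F ∧ x0) ∧ (F ∨ F))
  step 5: (¬x1 ∧ ¬(F ∧ x1)) ∧ ¬((F ∧ x0) ∧ (F ∨ F))
  step 6: (¬x1 ∧ (¬F ∨ ¬x1)) ∧ ¬((F ∧ x0) ∧ (F ∨ F))
  step 7: (¬x1 ∧ (T ∨ ¬x1)) ∧ ¬((F ∧ x0) ∧ (F ∨ F))
  step 8: (¬x1 ∧ T) ∧ ¬((F ∧ x0) ∧ (F ∨ F))
  step 9: ¬x1 ∧ ¬((F ∧ x0) ∧ (F ∨ F))
  step 10: ¬x1 ∧ (¬(F ∧ x0) ∨ ¬(F ∨ F))
  step 11: ¬x1 ∧ ((¬F ∨ ¬x0) ∨ ¬(F ∨ F))
  step 12: ¬x1 ∧ ((T ∨ ¬x0) ∨ ¬(F ∨ F))
  step 13: ¬x1 ∧ (T ∨ ¬(F ∨ F))
  step 14: ¬x1 ∧ T
  step 15: ¬x1

Answer: normal form = ¬x1  (in 15 steps)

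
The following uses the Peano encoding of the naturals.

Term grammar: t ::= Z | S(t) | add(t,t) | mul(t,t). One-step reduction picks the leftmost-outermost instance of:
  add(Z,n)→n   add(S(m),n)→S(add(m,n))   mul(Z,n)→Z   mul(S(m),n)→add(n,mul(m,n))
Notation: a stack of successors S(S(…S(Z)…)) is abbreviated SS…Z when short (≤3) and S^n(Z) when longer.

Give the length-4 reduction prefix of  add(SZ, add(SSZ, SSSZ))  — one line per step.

  start: add(SZ, add(SSZ, SSSZ))
  step 1: S(add(Z, add(SSZ, SSSZ)))
  step 2: S(add(SSZ, SSSZ))
  step 3: S(S(add(SZ, SSSZ)))
  step 4: S(S(S(add(Z, SSSZ))))

Answer: after 4 steps: S(S(S(add(Z, SSSZ))))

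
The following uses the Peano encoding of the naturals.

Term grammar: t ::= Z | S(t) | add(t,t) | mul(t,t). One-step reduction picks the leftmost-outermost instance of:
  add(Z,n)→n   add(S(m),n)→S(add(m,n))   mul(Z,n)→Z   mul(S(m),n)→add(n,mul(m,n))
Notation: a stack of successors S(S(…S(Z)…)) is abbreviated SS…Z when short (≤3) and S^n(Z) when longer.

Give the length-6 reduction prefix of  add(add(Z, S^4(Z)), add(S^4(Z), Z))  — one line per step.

  start: add(add(Z, S^4(Z)), add(S^4(Z), Z))
  step 1: add(S^4(Z), add(S^4(Z), Z))
  step 2: S(add(SSSZ, add(S^4(Z), Z)))
  step 3: S(S(add(SSZ, add(S^4(Z), Z))))
  step 4: S(S(S(add(SZ, add(S^4(Z), Z)))))
  step 5: S(S(S(S(add(Z, add(S^4(Z), Z))))))
  step 6: S(S(S(S(add(S^4(Z), Z)))))

Answer: after 6 steps: S(S(S(S(add(S^4(Z), Z)))))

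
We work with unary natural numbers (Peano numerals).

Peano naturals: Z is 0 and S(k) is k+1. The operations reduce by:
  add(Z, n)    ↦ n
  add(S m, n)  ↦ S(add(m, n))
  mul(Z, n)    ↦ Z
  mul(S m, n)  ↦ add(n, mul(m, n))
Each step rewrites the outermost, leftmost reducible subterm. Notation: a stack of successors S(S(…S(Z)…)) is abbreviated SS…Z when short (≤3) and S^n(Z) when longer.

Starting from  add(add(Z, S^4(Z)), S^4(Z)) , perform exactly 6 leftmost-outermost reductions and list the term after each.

Answer: after 6 steps: S^8(Z)

Reduction:
  start: add(add(Z, S^4(Z)), S^4(Z))
  [1] add(S^4(Z), S^4(Z))
  [2] S(add(SSSZ, S^4(Z)))
  [3] S(S(add(SSZ, S^4(Z))))
  [4] S(S(S(add(SZ, S^4(Z)))))
  [5] S(S(S(S(add(Z, S^4(Z))))))
  [6] S^8(Z)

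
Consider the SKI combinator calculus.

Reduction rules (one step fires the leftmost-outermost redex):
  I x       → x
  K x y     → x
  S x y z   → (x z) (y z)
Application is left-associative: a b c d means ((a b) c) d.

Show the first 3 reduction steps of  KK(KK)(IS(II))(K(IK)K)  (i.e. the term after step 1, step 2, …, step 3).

Answer: after 3 steps: S(II)

Reduction:
  start: KK(KK)(IS(II))(K(IK)K)
  [1] K(IS(II))(K(IK)K)
  [2] IS(II)
  [3] S(II)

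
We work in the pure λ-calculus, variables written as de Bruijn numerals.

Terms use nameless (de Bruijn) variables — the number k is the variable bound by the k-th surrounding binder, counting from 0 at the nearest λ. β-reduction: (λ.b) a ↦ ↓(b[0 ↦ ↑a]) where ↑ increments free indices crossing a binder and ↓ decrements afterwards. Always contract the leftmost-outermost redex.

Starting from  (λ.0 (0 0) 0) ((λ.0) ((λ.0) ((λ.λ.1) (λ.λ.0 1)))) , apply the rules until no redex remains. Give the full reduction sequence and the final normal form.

  start: (λ.0 (0 0) 0) ((λ.0) ((λ.0) ((λ.λ.1) (λ.λ.0 1))))
  [1] (λ.0) ((λ.0) ((λ.λ.1) (λ.λ.0 1))) ((λ.0) ((λ.0) ((λ.λ.1) (λ.λ.0 1))) ((λ.0) ((λ.0) ((λ.λ.1) (λ.λ.0 1))))) ((λ.0) ((λ.0) ((λ.λ.1) (λ.λ.0 1))))
  [2] (λ.0) ((λ.λ.1) (λ.λ.0 1)) ((λ.0) ((λ.0) ((λ.λ.1) (λ.λ.0 1))) ((λ.0) ((λ.0) ((λ.λ.1) (λ.λ.0 1))))) ((λ.0) ((λ.0) ((λ.λ.1) (λ.λ.0 1))))
  [3] (λ.λ.1) (λ.λ.0 1) ((λ.0) ((λ.0) ((λ.λ.1) (λ.λ.0 1))) ((λ.0) ((λ.0) ((λ.λ.1) (λ.λ.0 1))))) ((λ.0) ((λ.0) ((λ.λ.1) (λ.λ.0 1))))
  [4] (λ.λ.λ.0 1) ((λ.0) ((λ.0) ((λ.λ.1) (λ.λ.0 1))) ((λ.0) ((λ.0) ((λ.λ.1) (λ.λ.0 1))))) ((λ.0) ((λ.0) ((λ.λ.1) (λ.λ.0 1))))
  [5] (λ.λ.0 1) ((λ.0) ((λ.0) ((λ.λ.1) (λ.λ.0 1))))
  [6] λ.0 ((λ.0) ((λ.0) ((λ.λ.1) (λ.λ.0 1))))
  [7] λ.0 ((λ.0) ((λ.λ.1) (λ.λ.0 1)))
  [8] λ.0 ((λ.λ.1) (λ.λ.0 1))
  [9] λ.0 (λ.λ.λ.0 1)

Answer: normal form = λ.0 (λ.λ.λ.0 1)  (in 9 steps)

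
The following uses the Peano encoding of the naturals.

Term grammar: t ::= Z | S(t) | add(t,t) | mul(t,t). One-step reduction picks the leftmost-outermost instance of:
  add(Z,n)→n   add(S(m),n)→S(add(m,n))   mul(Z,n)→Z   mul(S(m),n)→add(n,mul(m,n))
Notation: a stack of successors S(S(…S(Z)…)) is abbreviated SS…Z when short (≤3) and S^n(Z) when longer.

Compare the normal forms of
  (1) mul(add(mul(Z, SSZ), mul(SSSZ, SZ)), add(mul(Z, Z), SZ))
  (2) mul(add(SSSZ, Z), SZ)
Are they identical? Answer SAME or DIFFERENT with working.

Term A:
  start: mul(add(mul(Z, SSZ), mul(SSSZ, SZ)), add(mul(Z, Z), SZ))
  [1] mul(add(Z, mul(SSSZ, SZ)), add(mul(Z, Z), SZ))
  [2] mul(mul(SSSZ, SZ), add(mul(Z, Z), SZ))
  [3] mul(add(SZ, mul(SSZ, SZ)), add(mul(Z, Z), SZ))
  [4] mul(S(add(Z, mul(SSZ, SZ))), add(mul(Z, Z), SZ))
  [5] add(add(mul(Z, Z), SZ), mul(add(Z, mul(SSZ, SZ)), add(mul(Z, Z), SZ)))
  [6] add(add(Z, SZ), mul(add(Z, mul(SSZ, SZ)), add(mul(Z, Z), SZ)))
  [7] add(SZ, mul(add(Z, mul(SSZ, SZ)), add(mul(Z, Z), SZ)))
  [8] S(add(Z, mul(add(Z, mul(SSZ, SZ)), add(mul(Z, Z), SZ))))
  [9] S(mul(add(Z, mul(SSZ, SZ)), add(mul(Z, Z), SZ)))
  [10] S(mul(mul(SSZ, SZ), add(mul(Z, Z), SZ)))
  [11] S(mul(add(SZ, mul(SZ, SZ)), add(mul(Z, Z), SZ)))
  [12] S(mul(S(add(Z, mul(SZ, SZ))), add(mul(Z, Z), SZ)))
  [13] S(add(add(mul(Z, Z), SZ), mul(add(Z, mul(SZ, SZ)), add(mul(Z, Z), SZ))))
  [14] S(add(add(Z, SZ), mul(add(Z, mul(SZ, SZ)), add(mul(Z, Z), SZ))))
  [15] S(add(SZ, mul(add(Z, mul(SZ, SZ)), add(mul(Z, Z), SZ))))
  [16] S(S(add(Z, mul(add(Z, mul(SZ, SZ)), add(mul(Z, Z), SZ)))))
  [17] S(S(mul(add(Z, mul(SZ, SZ)), add(mul(Z, Z), SZ))))
  [18] S(S(mul(mul(SZ, SZ), add(mul(Z, Z), SZ))))
  [19] S(S(mul(add(SZ, mul(Z, SZ)), add(mul(Z, Z), SZ))))
  [20] S(S(mul(S(add(Z, mul(Z, SZ))), add(mul(Z, Z), SZ))))
  [21] S(S(add(add(mul(Z, Z), SZ), mul(add(Z, mul(Z, SZ)), add(mul(Z, Z), SZ)))))
  [22] S(S(add(add(Z, SZ), mul(add(Z, mul(Z, SZ)), add(mul(Z, Z), SZ)))))
  [23] S(S(add(SZ, mul(add(Z, mul(Z, SZ)), add(mul(Z, Z), SZ)))))
  [24] S(S(S(add(Z, mul(add(Z, mul(Z, SZ)), add(mul(Z, Z), SZ))))))
  [25] S(S(S(mul(add(Z, mul(Z, SZ)), add(mul(Z, Z), SZ)))))
  [26] S(S(S(mul(mul(Z, SZ), add(mul(Z, Z), SZ)))))
  [27] S(S(S(mul(Z, add(mul(Z, Z), SZ)))))
  [28] SSSZ

Term B:
  start: mul(add(SSSZ, Z), SZ)
  [1] mul(S(add(SSZ, Z)), SZ)
  [2] add(SZ, mul(add(SSZ, Z), SZ))
  [3] S(add(Z, mul(add(SSZ, Z), SZ)))
  [4] S(mul(add(SSZ, Z), SZ))
  [5] S(mul(S(add(SZ, Z)), SZ))
  [6] S(add(SZ, mul(add(SZ, Z), SZ)))
  [7] S(S(add(Z, mul(add(SZ, Z), SZ))))
  [8] S(S(mul(add(SZ, Z), SZ)))
  [9] S(S(mul(S(add(Z, Z)), SZ)))
  [10] S(S(add(SZ, mul(add(Z, Z), SZ))))
  [11] S(S(S(add(Z, mul(add(Z, Z), SZ)))))
  [12] S(S(S(mul(add(Z, Z), SZ))))
  [13] S(S(S(mul(Z, SZ))))
  [14] SSSZ

Answer: SAME — A ⇓ SSSZ, B ⇓ SSSZ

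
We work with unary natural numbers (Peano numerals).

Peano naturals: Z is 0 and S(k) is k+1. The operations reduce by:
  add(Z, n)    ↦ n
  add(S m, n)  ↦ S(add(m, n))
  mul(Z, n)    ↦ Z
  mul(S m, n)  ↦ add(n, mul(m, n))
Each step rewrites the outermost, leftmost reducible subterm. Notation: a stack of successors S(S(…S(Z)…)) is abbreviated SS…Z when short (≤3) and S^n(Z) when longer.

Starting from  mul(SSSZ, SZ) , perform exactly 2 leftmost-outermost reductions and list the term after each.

Answer: after 2 steps: S(add(Z, mul(SSZ, SZ)))

Working:
  start: mul(SSSZ, SZ)
  step 1: add(SZ, mul(SSZ, SZ))
  step 2: S(add(Z, mul(SSZ, SZ)))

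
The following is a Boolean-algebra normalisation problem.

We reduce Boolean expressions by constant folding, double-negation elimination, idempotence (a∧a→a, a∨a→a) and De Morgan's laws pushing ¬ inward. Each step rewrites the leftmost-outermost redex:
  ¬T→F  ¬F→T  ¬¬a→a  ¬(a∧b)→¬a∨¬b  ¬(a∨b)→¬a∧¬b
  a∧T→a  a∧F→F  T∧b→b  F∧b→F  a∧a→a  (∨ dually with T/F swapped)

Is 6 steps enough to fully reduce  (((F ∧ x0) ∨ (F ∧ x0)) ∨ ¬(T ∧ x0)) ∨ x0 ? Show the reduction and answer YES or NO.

Answer: YES — reaches normal form ¬x0 ∨ x0 in 6 ≤ 6 steps

Working:
  start: (((F ∧ x0) ∨ (F ∧ x0)) ∨ ¬(T ∧ x0)) ∨ x0
  step 1: ((F ∧ x0) ∨ ¬(T ∧ x0)) ∨ x0
  step 2: (F ∨ ¬(T ∧ x0)) ∨ x0
  step 3: ¬(T ∧ x0) ∨ x0
  step 4: (¬T ∨ ¬x0) ∨ x0
  step 5: (F ∨ ¬x0) ∨ x0
  step 6: ¬x0 ∨ x0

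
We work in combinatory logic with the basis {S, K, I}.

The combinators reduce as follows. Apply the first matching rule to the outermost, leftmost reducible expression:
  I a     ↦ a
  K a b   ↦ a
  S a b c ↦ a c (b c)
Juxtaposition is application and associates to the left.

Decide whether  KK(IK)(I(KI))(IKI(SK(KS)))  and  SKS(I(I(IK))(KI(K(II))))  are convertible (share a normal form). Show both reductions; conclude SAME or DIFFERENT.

Term A:
  start: KK(IK)(I(KI))(IKI(SK(KS)))
  →1  K(I(KI))(IKI(SK(KS)))
  →2  I(KI)
  →3  KI

Term B:
  start: SKS(I(I(IK))(KI(K(II))))
  →1  K(I(I(IK))(KI(K(II))))(S(I(I(IK))(KI(K(II)))))
  →2  I(I(IK))(KI(K(II)))
  →3  I(IK)(KI(K(II)))
  →4  IK(KI(K(II)))
  →5  K(KI(K(II)))
  →6  KI

Answer: SAME — A ⇓ KI, B ⇓ KI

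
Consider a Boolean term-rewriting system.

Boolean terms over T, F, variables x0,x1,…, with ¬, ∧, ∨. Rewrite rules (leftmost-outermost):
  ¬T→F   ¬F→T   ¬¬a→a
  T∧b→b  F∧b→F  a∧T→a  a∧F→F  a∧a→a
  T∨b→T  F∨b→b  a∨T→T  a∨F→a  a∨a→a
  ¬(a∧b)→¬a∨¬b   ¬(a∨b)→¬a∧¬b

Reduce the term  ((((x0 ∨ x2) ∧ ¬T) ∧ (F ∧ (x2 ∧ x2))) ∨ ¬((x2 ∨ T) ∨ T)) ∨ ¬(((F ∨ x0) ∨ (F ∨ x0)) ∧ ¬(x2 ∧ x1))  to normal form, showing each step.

  start: ((((x0 ∨ x2) ∧ ¬T) ∧ (F ∧ (x2 ∧ x2))) ∨ ¬((x2 ∨ T) ∨ T)) ∨ ¬(((F ∨ x0) ∨ (F ∨ x0)) ∧ ¬(x2 ∧ x1))
  [1] ((((x0 ∨ x2) ∧ F) ∧ (F ∧ (x2 ∧ x2))) ∨ ¬((x2 ∨ T) ∨ T)) ∨ ¬(((F ∨ x0) ∨ (F ∨ x0)) ∧ ¬(x2 ∧ x1))
  [2] ((F ∧ (F ∧ (x2 ∧ x2))) ∨ ¬((x2 ∨ T) ∨ T)) ∨ ¬(((F ∨ x0) ∨ (F ∨ x0)) ∧ ¬(x2 ∧ x1))
  [3] (F ∨ ¬((x2 ∨ T) ∨ T)) ∨ ¬(((F ∨ x0) ∨ (F ∨ x0)) ∧ ¬(x2 ∧ x1))
  [4] ¬((x2 ∨ T) ∨ T) ∨ ¬(((F ∨ x0) ∨ (F ∨ x0)) ∧ ¬(x2 ∧ x1))
  [5] (¬(x2 ∨ T) ∧ ¬T) ∨ ¬(((F ∨ x0) ∨ (F ∨ x0)) ∧ ¬(x2 ∧ x1))
  [6] ((¬x2 ∧ ¬T) ∧ ¬T) ∨ ¬(((F ∨ x0) ∨ (F ∨ x0)) ∧ ¬(x2 ∧ x1))
  [7] ((¬x2 ∧ F) ∧ ¬T) ∨ ¬(((F ∨ x0) ∨ (F ∨ x0)) ∧ ¬(x2 ∧ x1))
  [8] (F ∧ ¬T) ∨ ¬(((F ∨ x0) ∨ (F ∨ x0)) ∧ ¬(x2 ∧ x1))
  [9] F ∨ ¬(((F ∨ x0) ∨ (F ∨ x0)) ∧ ¬(x2 ∧ x1))
  [10] ¬(((F ∨ x0) ∨ (F ∨ x0)) ∧ ¬(x2 ∧ x1))
  [11] ¬((F ∨ x0) ∨ (F ∨ x0)) ∨ ¬¬(x2 ∧ x1)
  [12] (¬(F ∨ x0) ∧ ¬(F ∨ x0)) ∨ ¬¬(x2 ∧ x1)
  [13] ¬(F ∨ x0) ∨ ¬¬(x2 ∧ x1)
  [14] (¬F ∧ ¬x0) ∨ ¬¬(x2 ∧ x1)
  [15] (T ∧ ¬x0) ∨ ¬¬(x2 ∧ x1)
  [16] ¬x0 ∨ ¬¬(x2 ∧ x1)
  [17] ¬x0 ∨ (x2 ∧ x1)

Answer: normal form = ¬x0 ∨ (x2 ∧ x1)  (in 17 steps)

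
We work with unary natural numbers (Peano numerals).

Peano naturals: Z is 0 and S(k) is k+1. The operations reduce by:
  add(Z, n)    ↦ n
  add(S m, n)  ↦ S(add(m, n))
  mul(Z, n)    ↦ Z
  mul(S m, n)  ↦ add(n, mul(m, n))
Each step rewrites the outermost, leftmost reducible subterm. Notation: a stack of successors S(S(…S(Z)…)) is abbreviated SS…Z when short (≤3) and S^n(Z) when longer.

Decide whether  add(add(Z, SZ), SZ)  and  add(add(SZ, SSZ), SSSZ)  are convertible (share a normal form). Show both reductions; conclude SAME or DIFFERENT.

Answer: DIFFERENT — A ⇓ SSZ, B ⇓ S^6(Z)

Derivation:
Term A:
  start: add(add(Z, SZ), SZ)
  →1  add(SZ, SZ)
  →2  S(add(Z, SZ))
  →3  SSZ

Term B:
  start: add(add(SZ, SSZ), SSSZ)
  →1  add(S(add(Z, SSZ)), SSSZ)
  →2  S(add(add(Z, SSZ), SSSZ))
  →3  S(add(SSZ, SSSZ))
  →4  S(S(add(SZ, SSSZ)))
  →5  S(S(S(add(Z, SSSZ))))
  →6  S^6(Z)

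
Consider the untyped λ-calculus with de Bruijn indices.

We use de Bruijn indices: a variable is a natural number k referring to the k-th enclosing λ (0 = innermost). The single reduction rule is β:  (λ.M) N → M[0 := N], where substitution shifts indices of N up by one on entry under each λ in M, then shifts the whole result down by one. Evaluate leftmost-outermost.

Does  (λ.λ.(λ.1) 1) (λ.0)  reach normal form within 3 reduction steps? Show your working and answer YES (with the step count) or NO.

Answer: YES — reaches normal form λ.0 in 2 ≤ 3 steps

Working:
  start: (λ.λ.(λ.1) 1) (λ.0)
  [1] λ.(λ.1) (λ.0)
  [2] λ.0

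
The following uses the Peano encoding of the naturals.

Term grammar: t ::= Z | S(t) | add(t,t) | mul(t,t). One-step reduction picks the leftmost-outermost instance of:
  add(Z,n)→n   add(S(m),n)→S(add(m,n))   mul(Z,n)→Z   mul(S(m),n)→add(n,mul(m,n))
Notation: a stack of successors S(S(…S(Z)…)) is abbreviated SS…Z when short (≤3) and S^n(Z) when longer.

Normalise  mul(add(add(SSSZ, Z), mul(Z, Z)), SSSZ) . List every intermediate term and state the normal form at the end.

Answer: normal form = S^9(Z)  (in 25 steps)

Working:
  start: mul(add(add(SSSZ, Z), mul(Z, Z)), SSSZ)
  [1] mul(add(S(add(SSZ, Z)), mul(Z, Z)), SSSZ)
  [2] mul(S(add(add(SSZ, Z), mul(Z, Z))), SSSZ)
  [3] add(SSSZ, mul(add(add(SSZ, Z), mul(Z, Z)), SSSZ))
  [4] S(add(SSZ, mul(add(add(SSZ, Z), mul(Z, Z)), SSSZ)))
  [5] S(S(add(SZ, mul(add(add(SSZ, Z), mul(Z, Z)), SSSZ))))
  [6] S(S(S(add(Z, mul(add(add(SSZ, Z), mul(Z, Z)), SSSZ)))))
  [7] S(S(S(mul(add(add(SSZ, Z), mul(Z, Z)), SSSZ))))
  [8] S(S(S(mul(add(S(add(SZ, Z)), mul(Z, Z)), SSSZ))))
  [9] S(S(S(mul(S(add(add(SZ, Z), mul(Z, Z))), SSSZ))))
  [10] S(S(S(add(SSSZ, mul(add(add(SZ, Z), mul(Z, Z)), SSSZ)))))
  [11] S(S(S(S(add(SSZ, mul(add(add(SZ, Z), mul(Z, Z)), SSSZ))))))
  [12] S(S(S(S(S(add(SZ, mul(add(add(SZ, Z), mul(Z, Z)), SSSZ)))))))
  [13] S(S(S(S(S(S(add(Z, mul(add(add(SZ, Z), mul(Z, Z)), SSSZ))))))))
  [14] S(S(S(S(S(S(mul(add(add(SZ, Z), mul(Z, Z)), SSSZ)))))))
  [15] S(S(S(S(S(S(mul(add(S(add(Z, Z)), mul(Z, Z)), SSSZ)))))))
  [16] S(S(S(S(S(S(mul(S(add(add(Z, Z), mul(Z, Z))), SSSZ)))))))
  [17] S(S(S(S(S(S(add(SSSZ, mul(add(add(Z, Z), mul(Z, Z)), SSSZ))))))))
  [18] S(S(S(S(S(S(S(add(SSZ, mul(add(add(Z, Z), mul(Z, Z)), SSSZ)))))))))
  [19] S(S(S(S(S(S(S(S(add(SZ, mul(add(add(Z, Z), mul(Z, Z)), SSSZ))))))))))
  [20] S(S(S(S(S(S(S(S(S(add(Z, mul(add(add(Z, Z), mul(Z, Z)), SSSZ)))))))))))
  [21] S(S(S(S(S(S(S(S(S(mul(add(add(Z, Z), mul(Z, Z)), SSSZ))))))))))
  [22] S(S(S(S(S(S(S(S(S(mul(add(Z, mul(Z, Z)), SSSZ))))))))))
  [23] S(S(S(S(S(S(S(S(S(mul(mul(Z, Z), SSSZ))))))))))
  [24] S(S(S(S(S(S(S(S(S(mul(Z, SSSZ))))))))))
  [25] S^9(Z)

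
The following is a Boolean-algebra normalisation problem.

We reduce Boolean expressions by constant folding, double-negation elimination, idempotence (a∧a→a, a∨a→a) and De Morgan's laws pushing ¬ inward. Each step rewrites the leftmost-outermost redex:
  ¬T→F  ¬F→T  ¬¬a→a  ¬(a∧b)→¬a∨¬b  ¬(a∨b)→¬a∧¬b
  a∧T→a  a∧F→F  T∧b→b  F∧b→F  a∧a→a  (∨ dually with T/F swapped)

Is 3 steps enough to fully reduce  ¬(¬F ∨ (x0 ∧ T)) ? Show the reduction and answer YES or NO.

  start: ¬(¬F ∨ (x0 ∧ T))
  →1  ¬¬F ∧ ¬(x0 ∧ T)
  →2  F ∧ ¬(x0 ∧ T)
  →3  F

Answer: YES — reaches normal form F in 3 ≤ 3 steps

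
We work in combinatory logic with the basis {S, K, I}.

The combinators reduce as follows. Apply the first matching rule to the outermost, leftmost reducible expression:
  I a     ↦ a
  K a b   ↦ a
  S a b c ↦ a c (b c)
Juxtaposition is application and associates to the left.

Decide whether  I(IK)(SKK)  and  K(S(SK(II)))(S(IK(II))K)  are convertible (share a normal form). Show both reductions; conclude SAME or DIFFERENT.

Term A:
  start: I(IK)(SKK)
  →1  IK(SKK)
  →2  K(SKK)

Term B:
  start: K(S(SK(II)))(S(IK(II))K)
  →1  S(SK(II))
  →2  S(SKI)

Answer: DIFFERENT — A ⇓ K(SKK), B ⇓ S(SKI)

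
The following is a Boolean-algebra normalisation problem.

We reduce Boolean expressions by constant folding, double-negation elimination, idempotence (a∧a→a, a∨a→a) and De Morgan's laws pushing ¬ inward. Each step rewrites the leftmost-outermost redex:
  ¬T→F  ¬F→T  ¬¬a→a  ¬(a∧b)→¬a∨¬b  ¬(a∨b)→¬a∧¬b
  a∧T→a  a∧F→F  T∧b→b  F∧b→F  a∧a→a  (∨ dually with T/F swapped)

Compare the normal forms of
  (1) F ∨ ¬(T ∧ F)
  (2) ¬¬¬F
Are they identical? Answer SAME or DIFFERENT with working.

Term A:
  start: F ∨ ¬(T ∧ F)
  step 1: ¬(T ∧ F)
  step 2: ¬T ∨ ¬F
  step 3: F ∨ ¬F
  step 4: ¬F
  step 5: T

Term B:
  start: ¬¬¬F
  step 1: ¬F
  step 2: T

Answer: SAME — A ⇓ T, B ⇓ T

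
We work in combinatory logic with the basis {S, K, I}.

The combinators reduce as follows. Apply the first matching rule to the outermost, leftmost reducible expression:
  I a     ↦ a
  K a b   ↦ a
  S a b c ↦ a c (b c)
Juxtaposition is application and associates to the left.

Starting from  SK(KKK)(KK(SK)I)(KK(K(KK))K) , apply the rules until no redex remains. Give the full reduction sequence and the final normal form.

Answer: normal form = I  (in 4 steps)

Derivation:
  start: SK(KKK)(KK(SK)I)(KK(K(KK))K)
  [1] K(KK(SK)I)(KKK(KK(SK)I))(KK(K(KK))K)
  [2] KK(SK)I(KK(K(KK))K)
  [3] KI(KK(K(KK))K)
  [4] I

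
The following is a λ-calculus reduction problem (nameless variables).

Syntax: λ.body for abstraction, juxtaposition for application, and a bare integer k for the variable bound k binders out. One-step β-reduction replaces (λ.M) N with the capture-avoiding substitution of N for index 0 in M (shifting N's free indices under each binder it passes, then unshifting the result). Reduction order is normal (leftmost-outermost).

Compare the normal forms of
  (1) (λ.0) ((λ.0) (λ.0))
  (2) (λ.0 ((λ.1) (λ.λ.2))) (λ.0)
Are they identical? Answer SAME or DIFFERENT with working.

Answer: SAME — A ⇓ λ.0, B ⇓ λ.0

Derivation:
Term A:
  start: (λ.0) ((λ.0) (λ.0))
  [1] (λ.0) (λ.0)
  [2] λ.0

Term B:
  start: (λ.0 ((λ.1) (λ.λ.2))) (λ.0)
  [1] (λ.0) ((λ.λ.0) (λ.λ.λ.0))
  [2] (λ.λ.0) (λ.λ.λ.0)
  [3] λ.0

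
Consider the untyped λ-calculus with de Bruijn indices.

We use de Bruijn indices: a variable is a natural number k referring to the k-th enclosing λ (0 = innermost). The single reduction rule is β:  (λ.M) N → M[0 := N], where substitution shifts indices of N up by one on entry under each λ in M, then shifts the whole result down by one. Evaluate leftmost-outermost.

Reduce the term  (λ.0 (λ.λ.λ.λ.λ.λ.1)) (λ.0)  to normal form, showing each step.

Answer: normal form = λ.λ.λ.λ.λ.λ.1  (in 2 steps)

Reduction:
  start: (λ.0 (λ.λ.λ.λ.λ.λ.1)) (λ.0)
  [1] (λ.0) (λ.λ.λ.λ.λ.λ.1)
  [2] λ.λ.λ.λ.λ.λ.1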